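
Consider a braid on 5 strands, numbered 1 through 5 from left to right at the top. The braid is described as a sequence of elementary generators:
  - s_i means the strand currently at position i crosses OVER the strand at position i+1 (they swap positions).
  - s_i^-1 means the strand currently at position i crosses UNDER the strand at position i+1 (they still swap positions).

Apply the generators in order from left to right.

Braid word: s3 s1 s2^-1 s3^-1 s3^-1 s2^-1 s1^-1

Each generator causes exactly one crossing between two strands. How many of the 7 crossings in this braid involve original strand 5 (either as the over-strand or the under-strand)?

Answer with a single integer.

Gen 1: crossing 3x4. Involves strand 5? no. Count so far: 0
Gen 2: crossing 1x2. Involves strand 5? no. Count so far: 0
Gen 3: crossing 1x4. Involves strand 5? no. Count so far: 0
Gen 4: crossing 1x3. Involves strand 5? no. Count so far: 0
Gen 5: crossing 3x1. Involves strand 5? no. Count so far: 0
Gen 6: crossing 4x1. Involves strand 5? no. Count so far: 0
Gen 7: crossing 2x1. Involves strand 5? no. Count so far: 0

Answer: 0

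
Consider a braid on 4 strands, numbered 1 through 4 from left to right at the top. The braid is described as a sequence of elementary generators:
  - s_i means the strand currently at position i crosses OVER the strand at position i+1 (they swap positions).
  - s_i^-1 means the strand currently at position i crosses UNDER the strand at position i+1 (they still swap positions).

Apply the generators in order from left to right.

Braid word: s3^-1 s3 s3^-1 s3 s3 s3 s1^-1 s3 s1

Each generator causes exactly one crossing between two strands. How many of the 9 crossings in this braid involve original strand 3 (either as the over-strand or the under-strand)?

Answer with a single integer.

Gen 1: crossing 3x4. Involves strand 3? yes. Count so far: 1
Gen 2: crossing 4x3. Involves strand 3? yes. Count so far: 2
Gen 3: crossing 3x4. Involves strand 3? yes. Count so far: 3
Gen 4: crossing 4x3. Involves strand 3? yes. Count so far: 4
Gen 5: crossing 3x4. Involves strand 3? yes. Count so far: 5
Gen 6: crossing 4x3. Involves strand 3? yes. Count so far: 6
Gen 7: crossing 1x2. Involves strand 3? no. Count so far: 6
Gen 8: crossing 3x4. Involves strand 3? yes. Count so far: 7
Gen 9: crossing 2x1. Involves strand 3? no. Count so far: 7

Answer: 7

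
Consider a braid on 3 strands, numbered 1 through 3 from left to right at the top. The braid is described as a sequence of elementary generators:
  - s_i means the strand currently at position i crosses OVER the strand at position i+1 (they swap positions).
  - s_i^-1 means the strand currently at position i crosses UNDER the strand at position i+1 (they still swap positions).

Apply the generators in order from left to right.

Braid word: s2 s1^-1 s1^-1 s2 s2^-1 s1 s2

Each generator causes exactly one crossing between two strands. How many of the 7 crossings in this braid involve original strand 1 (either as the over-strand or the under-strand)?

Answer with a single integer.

Answer: 4

Derivation:
Gen 1: crossing 2x3. Involves strand 1? no. Count so far: 0
Gen 2: crossing 1x3. Involves strand 1? yes. Count so far: 1
Gen 3: crossing 3x1. Involves strand 1? yes. Count so far: 2
Gen 4: crossing 3x2. Involves strand 1? no. Count so far: 2
Gen 5: crossing 2x3. Involves strand 1? no. Count so far: 2
Gen 6: crossing 1x3. Involves strand 1? yes. Count so far: 3
Gen 7: crossing 1x2. Involves strand 1? yes. Count so far: 4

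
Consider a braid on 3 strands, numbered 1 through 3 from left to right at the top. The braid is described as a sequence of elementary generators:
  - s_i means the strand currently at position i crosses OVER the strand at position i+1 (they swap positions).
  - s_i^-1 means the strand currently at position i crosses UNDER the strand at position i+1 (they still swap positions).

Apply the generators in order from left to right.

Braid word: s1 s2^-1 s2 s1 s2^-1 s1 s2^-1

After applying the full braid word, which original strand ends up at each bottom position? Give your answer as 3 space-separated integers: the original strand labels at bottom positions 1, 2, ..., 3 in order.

Gen 1 (s1): strand 1 crosses over strand 2. Perm now: [2 1 3]
Gen 2 (s2^-1): strand 1 crosses under strand 3. Perm now: [2 3 1]
Gen 3 (s2): strand 3 crosses over strand 1. Perm now: [2 1 3]
Gen 4 (s1): strand 2 crosses over strand 1. Perm now: [1 2 3]
Gen 5 (s2^-1): strand 2 crosses under strand 3. Perm now: [1 3 2]
Gen 6 (s1): strand 1 crosses over strand 3. Perm now: [3 1 2]
Gen 7 (s2^-1): strand 1 crosses under strand 2. Perm now: [3 2 1]

Answer: 3 2 1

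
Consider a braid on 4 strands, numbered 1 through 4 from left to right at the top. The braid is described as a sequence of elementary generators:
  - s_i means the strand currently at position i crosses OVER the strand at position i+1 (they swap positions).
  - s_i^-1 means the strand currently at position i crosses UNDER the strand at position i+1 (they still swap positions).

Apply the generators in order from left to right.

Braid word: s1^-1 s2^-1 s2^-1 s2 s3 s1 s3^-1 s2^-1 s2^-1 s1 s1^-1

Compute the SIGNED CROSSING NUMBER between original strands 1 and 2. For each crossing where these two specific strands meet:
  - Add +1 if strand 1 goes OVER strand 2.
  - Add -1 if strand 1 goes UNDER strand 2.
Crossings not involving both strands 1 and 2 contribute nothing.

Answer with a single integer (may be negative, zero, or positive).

Gen 1: 1 under 2. Both 1&2? yes. Contrib: -1. Sum: -1
Gen 2: crossing 1x3. Both 1&2? no. Sum: -1
Gen 3: crossing 3x1. Both 1&2? no. Sum: -1
Gen 4: crossing 1x3. Both 1&2? no. Sum: -1
Gen 5: crossing 1x4. Both 1&2? no. Sum: -1
Gen 6: crossing 2x3. Both 1&2? no. Sum: -1
Gen 7: crossing 4x1. Both 1&2? no. Sum: -1
Gen 8: 2 under 1. Both 1&2? yes. Contrib: +1. Sum: 0
Gen 9: 1 under 2. Both 1&2? yes. Contrib: -1. Sum: -1
Gen 10: crossing 3x2. Both 1&2? no. Sum: -1
Gen 11: crossing 2x3. Both 1&2? no. Sum: -1

Answer: -1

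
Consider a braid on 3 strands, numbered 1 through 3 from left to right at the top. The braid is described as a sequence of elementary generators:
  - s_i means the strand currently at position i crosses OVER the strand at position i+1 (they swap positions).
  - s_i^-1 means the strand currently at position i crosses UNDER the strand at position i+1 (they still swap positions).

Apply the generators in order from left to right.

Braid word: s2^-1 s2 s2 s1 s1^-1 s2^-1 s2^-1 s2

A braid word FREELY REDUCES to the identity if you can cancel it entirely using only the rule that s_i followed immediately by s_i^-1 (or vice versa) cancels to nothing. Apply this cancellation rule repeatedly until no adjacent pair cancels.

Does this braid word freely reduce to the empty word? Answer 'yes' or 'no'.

Answer: yes

Derivation:
Gen 1 (s2^-1): push. Stack: [s2^-1]
Gen 2 (s2): cancels prior s2^-1. Stack: []
Gen 3 (s2): push. Stack: [s2]
Gen 4 (s1): push. Stack: [s2 s1]
Gen 5 (s1^-1): cancels prior s1. Stack: [s2]
Gen 6 (s2^-1): cancels prior s2. Stack: []
Gen 7 (s2^-1): push. Stack: [s2^-1]
Gen 8 (s2): cancels prior s2^-1. Stack: []
Reduced word: (empty)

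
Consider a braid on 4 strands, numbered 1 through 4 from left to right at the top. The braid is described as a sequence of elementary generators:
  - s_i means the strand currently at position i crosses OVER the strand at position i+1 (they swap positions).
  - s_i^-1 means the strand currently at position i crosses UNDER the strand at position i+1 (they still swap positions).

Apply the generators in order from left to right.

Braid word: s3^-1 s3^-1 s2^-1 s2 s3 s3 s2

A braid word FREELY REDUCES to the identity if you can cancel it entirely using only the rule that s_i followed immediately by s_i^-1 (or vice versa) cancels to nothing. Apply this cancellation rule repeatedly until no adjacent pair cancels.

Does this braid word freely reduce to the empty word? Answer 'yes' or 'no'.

Answer: no

Derivation:
Gen 1 (s3^-1): push. Stack: [s3^-1]
Gen 2 (s3^-1): push. Stack: [s3^-1 s3^-1]
Gen 3 (s2^-1): push. Stack: [s3^-1 s3^-1 s2^-1]
Gen 4 (s2): cancels prior s2^-1. Stack: [s3^-1 s3^-1]
Gen 5 (s3): cancels prior s3^-1. Stack: [s3^-1]
Gen 6 (s3): cancels prior s3^-1. Stack: []
Gen 7 (s2): push. Stack: [s2]
Reduced word: s2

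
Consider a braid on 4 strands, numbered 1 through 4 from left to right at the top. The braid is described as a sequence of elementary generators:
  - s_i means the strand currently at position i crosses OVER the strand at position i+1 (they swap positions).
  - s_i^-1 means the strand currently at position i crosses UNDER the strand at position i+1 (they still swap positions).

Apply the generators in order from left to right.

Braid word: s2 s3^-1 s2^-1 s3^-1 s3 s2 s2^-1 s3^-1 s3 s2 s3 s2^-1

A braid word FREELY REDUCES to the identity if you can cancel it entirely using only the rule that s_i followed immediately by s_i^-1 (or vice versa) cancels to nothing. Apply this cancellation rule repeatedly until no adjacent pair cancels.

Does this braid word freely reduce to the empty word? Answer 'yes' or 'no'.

Gen 1 (s2): push. Stack: [s2]
Gen 2 (s3^-1): push. Stack: [s2 s3^-1]
Gen 3 (s2^-1): push. Stack: [s2 s3^-1 s2^-1]
Gen 4 (s3^-1): push. Stack: [s2 s3^-1 s2^-1 s3^-1]
Gen 5 (s3): cancels prior s3^-1. Stack: [s2 s3^-1 s2^-1]
Gen 6 (s2): cancels prior s2^-1. Stack: [s2 s3^-1]
Gen 7 (s2^-1): push. Stack: [s2 s3^-1 s2^-1]
Gen 8 (s3^-1): push. Stack: [s2 s3^-1 s2^-1 s3^-1]
Gen 9 (s3): cancels prior s3^-1. Stack: [s2 s3^-1 s2^-1]
Gen 10 (s2): cancels prior s2^-1. Stack: [s2 s3^-1]
Gen 11 (s3): cancels prior s3^-1. Stack: [s2]
Gen 12 (s2^-1): cancels prior s2. Stack: []
Reduced word: (empty)

Answer: yes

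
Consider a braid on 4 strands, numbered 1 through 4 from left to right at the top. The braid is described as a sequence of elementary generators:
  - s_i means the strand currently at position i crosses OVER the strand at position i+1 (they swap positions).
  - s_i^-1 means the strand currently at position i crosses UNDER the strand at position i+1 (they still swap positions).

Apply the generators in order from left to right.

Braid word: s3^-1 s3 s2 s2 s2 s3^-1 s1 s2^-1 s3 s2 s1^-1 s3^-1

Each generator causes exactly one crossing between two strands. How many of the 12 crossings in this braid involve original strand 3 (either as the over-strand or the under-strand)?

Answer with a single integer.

Gen 1: crossing 3x4. Involves strand 3? yes. Count so far: 1
Gen 2: crossing 4x3. Involves strand 3? yes. Count so far: 2
Gen 3: crossing 2x3. Involves strand 3? yes. Count so far: 3
Gen 4: crossing 3x2. Involves strand 3? yes. Count so far: 4
Gen 5: crossing 2x3. Involves strand 3? yes. Count so far: 5
Gen 6: crossing 2x4. Involves strand 3? no. Count so far: 5
Gen 7: crossing 1x3. Involves strand 3? yes. Count so far: 6
Gen 8: crossing 1x4. Involves strand 3? no. Count so far: 6
Gen 9: crossing 1x2. Involves strand 3? no. Count so far: 6
Gen 10: crossing 4x2. Involves strand 3? no. Count so far: 6
Gen 11: crossing 3x2. Involves strand 3? yes. Count so far: 7
Gen 12: crossing 4x1. Involves strand 3? no. Count so far: 7

Answer: 7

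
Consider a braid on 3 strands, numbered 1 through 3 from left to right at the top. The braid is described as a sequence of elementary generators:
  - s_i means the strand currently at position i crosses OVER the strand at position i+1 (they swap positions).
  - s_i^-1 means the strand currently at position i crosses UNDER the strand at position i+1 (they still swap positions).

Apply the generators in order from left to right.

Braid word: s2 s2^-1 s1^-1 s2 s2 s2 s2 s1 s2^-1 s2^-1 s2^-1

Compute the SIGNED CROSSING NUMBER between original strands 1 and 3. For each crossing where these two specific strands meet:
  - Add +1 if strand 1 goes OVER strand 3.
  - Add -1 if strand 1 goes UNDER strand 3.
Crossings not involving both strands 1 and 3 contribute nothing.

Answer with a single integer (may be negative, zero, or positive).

Gen 1: crossing 2x3. Both 1&3? no. Sum: 0
Gen 2: crossing 3x2. Both 1&3? no. Sum: 0
Gen 3: crossing 1x2. Both 1&3? no. Sum: 0
Gen 4: 1 over 3. Both 1&3? yes. Contrib: +1. Sum: 1
Gen 5: 3 over 1. Both 1&3? yes. Contrib: -1. Sum: 0
Gen 6: 1 over 3. Both 1&3? yes. Contrib: +1. Sum: 1
Gen 7: 3 over 1. Both 1&3? yes. Contrib: -1. Sum: 0
Gen 8: crossing 2x1. Both 1&3? no. Sum: 0
Gen 9: crossing 2x3. Both 1&3? no. Sum: 0
Gen 10: crossing 3x2. Both 1&3? no. Sum: 0
Gen 11: crossing 2x3. Both 1&3? no. Sum: 0

Answer: 0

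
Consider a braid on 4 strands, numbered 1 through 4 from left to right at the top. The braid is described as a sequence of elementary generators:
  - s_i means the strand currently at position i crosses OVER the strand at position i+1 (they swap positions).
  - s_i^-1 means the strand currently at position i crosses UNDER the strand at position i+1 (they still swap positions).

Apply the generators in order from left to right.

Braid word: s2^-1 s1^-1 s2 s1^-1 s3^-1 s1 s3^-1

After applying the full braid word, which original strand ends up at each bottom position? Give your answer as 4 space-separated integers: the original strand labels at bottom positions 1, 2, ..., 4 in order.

Gen 1 (s2^-1): strand 2 crosses under strand 3. Perm now: [1 3 2 4]
Gen 2 (s1^-1): strand 1 crosses under strand 3. Perm now: [3 1 2 4]
Gen 3 (s2): strand 1 crosses over strand 2. Perm now: [3 2 1 4]
Gen 4 (s1^-1): strand 3 crosses under strand 2. Perm now: [2 3 1 4]
Gen 5 (s3^-1): strand 1 crosses under strand 4. Perm now: [2 3 4 1]
Gen 6 (s1): strand 2 crosses over strand 3. Perm now: [3 2 4 1]
Gen 7 (s3^-1): strand 4 crosses under strand 1. Perm now: [3 2 1 4]

Answer: 3 2 1 4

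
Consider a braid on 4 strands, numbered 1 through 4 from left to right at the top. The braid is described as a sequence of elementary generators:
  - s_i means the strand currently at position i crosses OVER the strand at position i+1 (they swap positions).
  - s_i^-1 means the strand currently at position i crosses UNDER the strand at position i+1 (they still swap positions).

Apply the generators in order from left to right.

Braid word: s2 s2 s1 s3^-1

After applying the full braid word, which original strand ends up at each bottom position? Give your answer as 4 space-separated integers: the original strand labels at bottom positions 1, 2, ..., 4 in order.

Answer: 2 1 4 3

Derivation:
Gen 1 (s2): strand 2 crosses over strand 3. Perm now: [1 3 2 4]
Gen 2 (s2): strand 3 crosses over strand 2. Perm now: [1 2 3 4]
Gen 3 (s1): strand 1 crosses over strand 2. Perm now: [2 1 3 4]
Gen 4 (s3^-1): strand 3 crosses under strand 4. Perm now: [2 1 4 3]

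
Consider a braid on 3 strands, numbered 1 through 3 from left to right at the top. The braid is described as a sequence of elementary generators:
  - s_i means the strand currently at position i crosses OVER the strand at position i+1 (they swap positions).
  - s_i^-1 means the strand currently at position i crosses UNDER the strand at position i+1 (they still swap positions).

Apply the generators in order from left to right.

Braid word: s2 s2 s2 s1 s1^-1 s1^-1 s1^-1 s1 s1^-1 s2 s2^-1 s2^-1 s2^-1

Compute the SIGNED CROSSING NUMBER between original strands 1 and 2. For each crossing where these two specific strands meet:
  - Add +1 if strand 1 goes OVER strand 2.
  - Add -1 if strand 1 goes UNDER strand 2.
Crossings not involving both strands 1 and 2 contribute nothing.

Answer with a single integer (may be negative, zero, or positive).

Gen 1: crossing 2x3. Both 1&2? no. Sum: 0
Gen 2: crossing 3x2. Both 1&2? no. Sum: 0
Gen 3: crossing 2x3. Both 1&2? no. Sum: 0
Gen 4: crossing 1x3. Both 1&2? no. Sum: 0
Gen 5: crossing 3x1. Both 1&2? no. Sum: 0
Gen 6: crossing 1x3. Both 1&2? no. Sum: 0
Gen 7: crossing 3x1. Both 1&2? no. Sum: 0
Gen 8: crossing 1x3. Both 1&2? no. Sum: 0
Gen 9: crossing 3x1. Both 1&2? no. Sum: 0
Gen 10: crossing 3x2. Both 1&2? no. Sum: 0
Gen 11: crossing 2x3. Both 1&2? no. Sum: 0
Gen 12: crossing 3x2. Both 1&2? no. Sum: 0
Gen 13: crossing 2x3. Both 1&2? no. Sum: 0

Answer: 0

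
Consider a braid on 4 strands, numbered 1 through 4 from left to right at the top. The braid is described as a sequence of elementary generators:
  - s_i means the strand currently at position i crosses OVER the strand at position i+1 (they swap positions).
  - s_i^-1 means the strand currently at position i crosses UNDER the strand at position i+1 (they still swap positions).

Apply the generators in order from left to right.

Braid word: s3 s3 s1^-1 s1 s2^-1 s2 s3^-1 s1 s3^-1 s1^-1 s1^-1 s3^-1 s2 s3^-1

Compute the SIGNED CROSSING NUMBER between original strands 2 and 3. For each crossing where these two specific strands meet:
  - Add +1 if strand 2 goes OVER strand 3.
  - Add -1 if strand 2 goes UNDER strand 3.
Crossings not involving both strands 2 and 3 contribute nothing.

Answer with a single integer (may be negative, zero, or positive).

Answer: -2

Derivation:
Gen 1: crossing 3x4. Both 2&3? no. Sum: 0
Gen 2: crossing 4x3. Both 2&3? no. Sum: 0
Gen 3: crossing 1x2. Both 2&3? no. Sum: 0
Gen 4: crossing 2x1. Both 2&3? no. Sum: 0
Gen 5: 2 under 3. Both 2&3? yes. Contrib: -1. Sum: -1
Gen 6: 3 over 2. Both 2&3? yes. Contrib: -1. Sum: -2
Gen 7: crossing 3x4. Both 2&3? no. Sum: -2
Gen 8: crossing 1x2. Both 2&3? no. Sum: -2
Gen 9: crossing 4x3. Both 2&3? no. Sum: -2
Gen 10: crossing 2x1. Both 2&3? no. Sum: -2
Gen 11: crossing 1x2. Both 2&3? no. Sum: -2
Gen 12: crossing 3x4. Both 2&3? no. Sum: -2
Gen 13: crossing 1x4. Both 2&3? no. Sum: -2
Gen 14: crossing 1x3. Both 2&3? no. Sum: -2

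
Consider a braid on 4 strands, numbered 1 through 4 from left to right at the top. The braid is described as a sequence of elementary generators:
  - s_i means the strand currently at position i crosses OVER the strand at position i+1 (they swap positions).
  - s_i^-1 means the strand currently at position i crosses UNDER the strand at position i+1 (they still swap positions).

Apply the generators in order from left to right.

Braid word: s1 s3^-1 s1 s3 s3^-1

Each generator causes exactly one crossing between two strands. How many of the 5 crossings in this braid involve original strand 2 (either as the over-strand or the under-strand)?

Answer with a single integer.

Answer: 2

Derivation:
Gen 1: crossing 1x2. Involves strand 2? yes. Count so far: 1
Gen 2: crossing 3x4. Involves strand 2? no. Count so far: 1
Gen 3: crossing 2x1. Involves strand 2? yes. Count so far: 2
Gen 4: crossing 4x3. Involves strand 2? no. Count so far: 2
Gen 5: crossing 3x4. Involves strand 2? no. Count so far: 2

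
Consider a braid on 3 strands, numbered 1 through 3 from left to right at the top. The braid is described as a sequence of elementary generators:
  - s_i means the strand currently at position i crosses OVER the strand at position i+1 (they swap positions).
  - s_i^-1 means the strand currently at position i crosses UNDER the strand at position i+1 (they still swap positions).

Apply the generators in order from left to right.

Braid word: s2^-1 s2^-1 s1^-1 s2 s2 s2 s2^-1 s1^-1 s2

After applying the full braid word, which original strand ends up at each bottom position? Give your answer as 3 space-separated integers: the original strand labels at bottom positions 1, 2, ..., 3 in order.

Gen 1 (s2^-1): strand 2 crosses under strand 3. Perm now: [1 3 2]
Gen 2 (s2^-1): strand 3 crosses under strand 2. Perm now: [1 2 3]
Gen 3 (s1^-1): strand 1 crosses under strand 2. Perm now: [2 1 3]
Gen 4 (s2): strand 1 crosses over strand 3. Perm now: [2 3 1]
Gen 5 (s2): strand 3 crosses over strand 1. Perm now: [2 1 3]
Gen 6 (s2): strand 1 crosses over strand 3. Perm now: [2 3 1]
Gen 7 (s2^-1): strand 3 crosses under strand 1. Perm now: [2 1 3]
Gen 8 (s1^-1): strand 2 crosses under strand 1. Perm now: [1 2 3]
Gen 9 (s2): strand 2 crosses over strand 3. Perm now: [1 3 2]

Answer: 1 3 2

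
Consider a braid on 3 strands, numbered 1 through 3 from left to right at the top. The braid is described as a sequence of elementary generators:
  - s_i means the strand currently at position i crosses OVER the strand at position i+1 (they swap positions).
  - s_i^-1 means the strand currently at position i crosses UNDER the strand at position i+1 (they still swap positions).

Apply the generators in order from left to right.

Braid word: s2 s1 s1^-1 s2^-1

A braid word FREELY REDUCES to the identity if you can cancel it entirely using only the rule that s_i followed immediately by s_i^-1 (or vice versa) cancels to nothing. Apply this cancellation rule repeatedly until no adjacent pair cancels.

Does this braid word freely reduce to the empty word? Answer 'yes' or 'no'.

Answer: yes

Derivation:
Gen 1 (s2): push. Stack: [s2]
Gen 2 (s1): push. Stack: [s2 s1]
Gen 3 (s1^-1): cancels prior s1. Stack: [s2]
Gen 4 (s2^-1): cancels prior s2. Stack: []
Reduced word: (empty)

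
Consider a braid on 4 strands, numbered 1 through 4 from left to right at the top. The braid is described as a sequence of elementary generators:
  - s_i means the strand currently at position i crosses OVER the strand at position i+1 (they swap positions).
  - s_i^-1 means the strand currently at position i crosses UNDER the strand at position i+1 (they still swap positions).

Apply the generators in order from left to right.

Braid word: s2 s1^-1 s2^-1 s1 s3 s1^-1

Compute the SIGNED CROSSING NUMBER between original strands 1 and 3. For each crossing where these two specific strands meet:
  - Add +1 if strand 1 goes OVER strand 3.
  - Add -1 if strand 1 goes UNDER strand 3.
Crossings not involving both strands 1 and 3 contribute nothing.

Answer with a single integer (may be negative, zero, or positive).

Gen 1: crossing 2x3. Both 1&3? no. Sum: 0
Gen 2: 1 under 3. Both 1&3? yes. Contrib: -1. Sum: -1
Gen 3: crossing 1x2. Both 1&3? no. Sum: -1
Gen 4: crossing 3x2. Both 1&3? no. Sum: -1
Gen 5: crossing 1x4. Both 1&3? no. Sum: -1
Gen 6: crossing 2x3. Both 1&3? no. Sum: -1

Answer: -1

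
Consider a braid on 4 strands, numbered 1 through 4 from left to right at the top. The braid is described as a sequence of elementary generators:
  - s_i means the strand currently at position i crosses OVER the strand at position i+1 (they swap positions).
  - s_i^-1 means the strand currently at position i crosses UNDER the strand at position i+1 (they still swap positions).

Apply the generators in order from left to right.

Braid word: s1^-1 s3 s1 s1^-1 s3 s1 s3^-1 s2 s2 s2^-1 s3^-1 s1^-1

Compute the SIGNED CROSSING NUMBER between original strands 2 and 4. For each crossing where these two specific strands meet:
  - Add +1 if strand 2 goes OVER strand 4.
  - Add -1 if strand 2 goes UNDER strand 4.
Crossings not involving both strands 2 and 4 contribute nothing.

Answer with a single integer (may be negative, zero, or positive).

Gen 1: crossing 1x2. Both 2&4? no. Sum: 0
Gen 2: crossing 3x4. Both 2&4? no. Sum: 0
Gen 3: crossing 2x1. Both 2&4? no. Sum: 0
Gen 4: crossing 1x2. Both 2&4? no. Sum: 0
Gen 5: crossing 4x3. Both 2&4? no. Sum: 0
Gen 6: crossing 2x1. Both 2&4? no. Sum: 0
Gen 7: crossing 3x4. Both 2&4? no. Sum: 0
Gen 8: 2 over 4. Both 2&4? yes. Contrib: +1. Sum: 1
Gen 9: 4 over 2. Both 2&4? yes. Contrib: -1. Sum: 0
Gen 10: 2 under 4. Both 2&4? yes. Contrib: -1. Sum: -1
Gen 11: crossing 2x3. Both 2&4? no. Sum: -1
Gen 12: crossing 1x4. Both 2&4? no. Sum: -1

Answer: -1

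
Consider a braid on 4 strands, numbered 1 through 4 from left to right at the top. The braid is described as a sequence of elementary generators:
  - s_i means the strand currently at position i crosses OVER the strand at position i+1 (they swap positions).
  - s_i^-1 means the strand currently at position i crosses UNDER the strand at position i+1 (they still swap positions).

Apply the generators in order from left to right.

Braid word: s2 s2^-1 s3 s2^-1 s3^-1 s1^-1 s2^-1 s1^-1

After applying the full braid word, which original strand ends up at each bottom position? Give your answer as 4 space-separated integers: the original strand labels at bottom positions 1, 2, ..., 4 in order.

Gen 1 (s2): strand 2 crosses over strand 3. Perm now: [1 3 2 4]
Gen 2 (s2^-1): strand 3 crosses under strand 2. Perm now: [1 2 3 4]
Gen 3 (s3): strand 3 crosses over strand 4. Perm now: [1 2 4 3]
Gen 4 (s2^-1): strand 2 crosses under strand 4. Perm now: [1 4 2 3]
Gen 5 (s3^-1): strand 2 crosses under strand 3. Perm now: [1 4 3 2]
Gen 6 (s1^-1): strand 1 crosses under strand 4. Perm now: [4 1 3 2]
Gen 7 (s2^-1): strand 1 crosses under strand 3. Perm now: [4 3 1 2]
Gen 8 (s1^-1): strand 4 crosses under strand 3. Perm now: [3 4 1 2]

Answer: 3 4 1 2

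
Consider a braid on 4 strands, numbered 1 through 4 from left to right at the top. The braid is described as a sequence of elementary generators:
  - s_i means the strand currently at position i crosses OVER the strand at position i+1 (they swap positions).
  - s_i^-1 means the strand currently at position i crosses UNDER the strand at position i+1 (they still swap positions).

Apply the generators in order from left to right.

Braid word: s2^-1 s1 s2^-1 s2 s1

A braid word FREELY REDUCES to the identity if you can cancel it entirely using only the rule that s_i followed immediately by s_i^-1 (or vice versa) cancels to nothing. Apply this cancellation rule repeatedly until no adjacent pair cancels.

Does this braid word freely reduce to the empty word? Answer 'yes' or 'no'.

Answer: no

Derivation:
Gen 1 (s2^-1): push. Stack: [s2^-1]
Gen 2 (s1): push. Stack: [s2^-1 s1]
Gen 3 (s2^-1): push. Stack: [s2^-1 s1 s2^-1]
Gen 4 (s2): cancels prior s2^-1. Stack: [s2^-1 s1]
Gen 5 (s1): push. Stack: [s2^-1 s1 s1]
Reduced word: s2^-1 s1 s1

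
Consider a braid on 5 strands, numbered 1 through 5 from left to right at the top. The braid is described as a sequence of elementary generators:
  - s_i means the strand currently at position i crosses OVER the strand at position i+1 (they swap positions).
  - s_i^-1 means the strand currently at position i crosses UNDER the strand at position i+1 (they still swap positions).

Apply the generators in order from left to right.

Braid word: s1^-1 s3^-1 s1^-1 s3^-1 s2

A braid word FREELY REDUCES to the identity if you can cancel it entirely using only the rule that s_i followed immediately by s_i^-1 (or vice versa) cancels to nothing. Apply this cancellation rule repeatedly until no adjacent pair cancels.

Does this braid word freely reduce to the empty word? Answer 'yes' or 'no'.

Gen 1 (s1^-1): push. Stack: [s1^-1]
Gen 2 (s3^-1): push. Stack: [s1^-1 s3^-1]
Gen 3 (s1^-1): push. Stack: [s1^-1 s3^-1 s1^-1]
Gen 4 (s3^-1): push. Stack: [s1^-1 s3^-1 s1^-1 s3^-1]
Gen 5 (s2): push. Stack: [s1^-1 s3^-1 s1^-1 s3^-1 s2]
Reduced word: s1^-1 s3^-1 s1^-1 s3^-1 s2

Answer: no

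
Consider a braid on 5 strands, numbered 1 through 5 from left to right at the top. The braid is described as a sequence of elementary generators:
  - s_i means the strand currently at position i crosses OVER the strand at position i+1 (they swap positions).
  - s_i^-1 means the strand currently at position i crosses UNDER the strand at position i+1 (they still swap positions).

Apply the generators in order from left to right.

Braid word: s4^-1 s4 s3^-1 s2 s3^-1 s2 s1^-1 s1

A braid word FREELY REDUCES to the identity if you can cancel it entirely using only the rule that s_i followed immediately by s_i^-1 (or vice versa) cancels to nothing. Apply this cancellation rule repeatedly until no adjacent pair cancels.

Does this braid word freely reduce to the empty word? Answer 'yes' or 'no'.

Answer: no

Derivation:
Gen 1 (s4^-1): push. Stack: [s4^-1]
Gen 2 (s4): cancels prior s4^-1. Stack: []
Gen 3 (s3^-1): push. Stack: [s3^-1]
Gen 4 (s2): push. Stack: [s3^-1 s2]
Gen 5 (s3^-1): push. Stack: [s3^-1 s2 s3^-1]
Gen 6 (s2): push. Stack: [s3^-1 s2 s3^-1 s2]
Gen 7 (s1^-1): push. Stack: [s3^-1 s2 s3^-1 s2 s1^-1]
Gen 8 (s1): cancels prior s1^-1. Stack: [s3^-1 s2 s3^-1 s2]
Reduced word: s3^-1 s2 s3^-1 s2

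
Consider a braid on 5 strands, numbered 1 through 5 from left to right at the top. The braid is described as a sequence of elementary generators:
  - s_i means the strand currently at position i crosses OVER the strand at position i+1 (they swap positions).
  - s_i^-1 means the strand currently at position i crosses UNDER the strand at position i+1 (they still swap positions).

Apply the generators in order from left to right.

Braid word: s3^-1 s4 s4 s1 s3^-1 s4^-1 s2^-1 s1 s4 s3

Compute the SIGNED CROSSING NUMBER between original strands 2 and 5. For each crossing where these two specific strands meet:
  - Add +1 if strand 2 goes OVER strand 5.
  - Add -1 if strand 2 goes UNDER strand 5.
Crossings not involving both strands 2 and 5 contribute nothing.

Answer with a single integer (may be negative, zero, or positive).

Answer: 0

Derivation:
Gen 1: crossing 3x4. Both 2&5? no. Sum: 0
Gen 2: crossing 3x5. Both 2&5? no. Sum: 0
Gen 3: crossing 5x3. Both 2&5? no. Sum: 0
Gen 4: crossing 1x2. Both 2&5? no. Sum: 0
Gen 5: crossing 4x3. Both 2&5? no. Sum: 0
Gen 6: crossing 4x5. Both 2&5? no. Sum: 0
Gen 7: crossing 1x3. Both 2&5? no. Sum: 0
Gen 8: crossing 2x3. Both 2&5? no. Sum: 0
Gen 9: crossing 5x4. Both 2&5? no. Sum: 0
Gen 10: crossing 1x4. Both 2&5? no. Sum: 0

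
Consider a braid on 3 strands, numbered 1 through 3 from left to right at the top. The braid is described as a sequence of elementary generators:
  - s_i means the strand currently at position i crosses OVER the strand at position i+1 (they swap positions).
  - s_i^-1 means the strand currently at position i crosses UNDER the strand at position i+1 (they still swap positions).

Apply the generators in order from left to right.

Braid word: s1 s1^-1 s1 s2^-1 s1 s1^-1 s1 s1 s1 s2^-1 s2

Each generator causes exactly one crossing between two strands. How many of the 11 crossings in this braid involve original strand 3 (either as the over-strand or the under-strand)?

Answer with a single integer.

Gen 1: crossing 1x2. Involves strand 3? no. Count so far: 0
Gen 2: crossing 2x1. Involves strand 3? no. Count so far: 0
Gen 3: crossing 1x2. Involves strand 3? no. Count so far: 0
Gen 4: crossing 1x3. Involves strand 3? yes. Count so far: 1
Gen 5: crossing 2x3. Involves strand 3? yes. Count so far: 2
Gen 6: crossing 3x2. Involves strand 3? yes. Count so far: 3
Gen 7: crossing 2x3. Involves strand 3? yes. Count so far: 4
Gen 8: crossing 3x2. Involves strand 3? yes. Count so far: 5
Gen 9: crossing 2x3. Involves strand 3? yes. Count so far: 6
Gen 10: crossing 2x1. Involves strand 3? no. Count so far: 6
Gen 11: crossing 1x2. Involves strand 3? no. Count so far: 6

Answer: 6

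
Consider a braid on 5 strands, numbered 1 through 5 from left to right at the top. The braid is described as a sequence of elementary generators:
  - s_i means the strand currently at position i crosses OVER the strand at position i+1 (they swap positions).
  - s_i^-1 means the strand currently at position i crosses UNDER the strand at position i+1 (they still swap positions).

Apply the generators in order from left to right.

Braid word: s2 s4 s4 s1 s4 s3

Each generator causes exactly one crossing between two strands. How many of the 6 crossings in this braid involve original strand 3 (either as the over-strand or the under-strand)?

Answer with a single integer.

Gen 1: crossing 2x3. Involves strand 3? yes. Count so far: 1
Gen 2: crossing 4x5. Involves strand 3? no. Count so far: 1
Gen 3: crossing 5x4. Involves strand 3? no. Count so far: 1
Gen 4: crossing 1x3. Involves strand 3? yes. Count so far: 2
Gen 5: crossing 4x5. Involves strand 3? no. Count so far: 2
Gen 6: crossing 2x5. Involves strand 3? no. Count so far: 2

Answer: 2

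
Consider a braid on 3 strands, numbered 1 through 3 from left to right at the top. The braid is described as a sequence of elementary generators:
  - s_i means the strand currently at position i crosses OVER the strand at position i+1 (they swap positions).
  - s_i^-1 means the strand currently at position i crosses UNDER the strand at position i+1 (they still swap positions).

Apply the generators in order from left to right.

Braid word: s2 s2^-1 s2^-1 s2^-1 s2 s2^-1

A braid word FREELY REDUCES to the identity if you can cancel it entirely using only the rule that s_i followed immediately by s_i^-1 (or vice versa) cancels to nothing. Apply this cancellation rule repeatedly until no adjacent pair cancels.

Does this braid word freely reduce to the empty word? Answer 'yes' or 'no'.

Gen 1 (s2): push. Stack: [s2]
Gen 2 (s2^-1): cancels prior s2. Stack: []
Gen 3 (s2^-1): push. Stack: [s2^-1]
Gen 4 (s2^-1): push. Stack: [s2^-1 s2^-1]
Gen 5 (s2): cancels prior s2^-1. Stack: [s2^-1]
Gen 6 (s2^-1): push. Stack: [s2^-1 s2^-1]
Reduced word: s2^-1 s2^-1

Answer: no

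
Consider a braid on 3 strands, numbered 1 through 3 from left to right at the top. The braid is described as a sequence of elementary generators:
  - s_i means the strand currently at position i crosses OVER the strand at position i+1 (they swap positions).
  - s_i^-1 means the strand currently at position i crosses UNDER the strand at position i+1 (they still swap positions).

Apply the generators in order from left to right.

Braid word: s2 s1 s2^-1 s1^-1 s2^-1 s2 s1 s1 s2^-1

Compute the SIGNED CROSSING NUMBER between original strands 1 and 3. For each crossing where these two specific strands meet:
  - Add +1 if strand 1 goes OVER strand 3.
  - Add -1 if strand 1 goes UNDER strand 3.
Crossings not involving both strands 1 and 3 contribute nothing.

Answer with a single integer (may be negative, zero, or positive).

Gen 1: crossing 2x3. Both 1&3? no. Sum: 0
Gen 2: 1 over 3. Both 1&3? yes. Contrib: +1. Sum: 1
Gen 3: crossing 1x2. Both 1&3? no. Sum: 1
Gen 4: crossing 3x2. Both 1&3? no. Sum: 1
Gen 5: 3 under 1. Both 1&3? yes. Contrib: +1. Sum: 2
Gen 6: 1 over 3. Both 1&3? yes. Contrib: +1. Sum: 3
Gen 7: crossing 2x3. Both 1&3? no. Sum: 3
Gen 8: crossing 3x2. Both 1&3? no. Sum: 3
Gen 9: 3 under 1. Both 1&3? yes. Contrib: +1. Sum: 4

Answer: 4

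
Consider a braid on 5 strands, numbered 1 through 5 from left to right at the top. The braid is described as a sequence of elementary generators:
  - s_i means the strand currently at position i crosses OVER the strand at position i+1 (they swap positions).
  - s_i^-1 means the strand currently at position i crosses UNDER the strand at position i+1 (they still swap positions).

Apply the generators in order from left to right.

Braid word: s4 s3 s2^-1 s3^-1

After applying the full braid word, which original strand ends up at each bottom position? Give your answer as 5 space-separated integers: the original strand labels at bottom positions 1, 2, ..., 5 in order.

Answer: 1 5 3 2 4

Derivation:
Gen 1 (s4): strand 4 crosses over strand 5. Perm now: [1 2 3 5 4]
Gen 2 (s3): strand 3 crosses over strand 5. Perm now: [1 2 5 3 4]
Gen 3 (s2^-1): strand 2 crosses under strand 5. Perm now: [1 5 2 3 4]
Gen 4 (s3^-1): strand 2 crosses under strand 3. Perm now: [1 5 3 2 4]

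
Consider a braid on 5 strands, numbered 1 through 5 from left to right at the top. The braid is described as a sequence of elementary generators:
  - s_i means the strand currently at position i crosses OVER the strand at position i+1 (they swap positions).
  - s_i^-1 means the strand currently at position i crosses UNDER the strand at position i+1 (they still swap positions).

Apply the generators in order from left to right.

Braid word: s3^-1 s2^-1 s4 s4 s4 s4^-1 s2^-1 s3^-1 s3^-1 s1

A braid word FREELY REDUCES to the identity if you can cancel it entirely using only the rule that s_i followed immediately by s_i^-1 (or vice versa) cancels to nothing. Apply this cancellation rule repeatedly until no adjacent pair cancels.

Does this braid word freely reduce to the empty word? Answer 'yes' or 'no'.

Answer: no

Derivation:
Gen 1 (s3^-1): push. Stack: [s3^-1]
Gen 2 (s2^-1): push. Stack: [s3^-1 s2^-1]
Gen 3 (s4): push. Stack: [s3^-1 s2^-1 s4]
Gen 4 (s4): push. Stack: [s3^-1 s2^-1 s4 s4]
Gen 5 (s4): push. Stack: [s3^-1 s2^-1 s4 s4 s4]
Gen 6 (s4^-1): cancels prior s4. Stack: [s3^-1 s2^-1 s4 s4]
Gen 7 (s2^-1): push. Stack: [s3^-1 s2^-1 s4 s4 s2^-1]
Gen 8 (s3^-1): push. Stack: [s3^-1 s2^-1 s4 s4 s2^-1 s3^-1]
Gen 9 (s3^-1): push. Stack: [s3^-1 s2^-1 s4 s4 s2^-1 s3^-1 s3^-1]
Gen 10 (s1): push. Stack: [s3^-1 s2^-1 s4 s4 s2^-1 s3^-1 s3^-1 s1]
Reduced word: s3^-1 s2^-1 s4 s4 s2^-1 s3^-1 s3^-1 s1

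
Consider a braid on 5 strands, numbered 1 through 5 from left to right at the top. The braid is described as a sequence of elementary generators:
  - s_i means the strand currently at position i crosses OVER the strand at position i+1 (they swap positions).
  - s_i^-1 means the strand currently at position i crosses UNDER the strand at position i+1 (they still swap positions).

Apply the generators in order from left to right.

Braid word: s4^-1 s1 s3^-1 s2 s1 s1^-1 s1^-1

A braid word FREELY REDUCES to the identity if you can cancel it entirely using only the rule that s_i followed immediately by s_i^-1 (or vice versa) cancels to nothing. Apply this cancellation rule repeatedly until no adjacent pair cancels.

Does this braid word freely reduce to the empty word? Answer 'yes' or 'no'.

Gen 1 (s4^-1): push. Stack: [s4^-1]
Gen 2 (s1): push. Stack: [s4^-1 s1]
Gen 3 (s3^-1): push. Stack: [s4^-1 s1 s3^-1]
Gen 4 (s2): push. Stack: [s4^-1 s1 s3^-1 s2]
Gen 5 (s1): push. Stack: [s4^-1 s1 s3^-1 s2 s1]
Gen 6 (s1^-1): cancels prior s1. Stack: [s4^-1 s1 s3^-1 s2]
Gen 7 (s1^-1): push. Stack: [s4^-1 s1 s3^-1 s2 s1^-1]
Reduced word: s4^-1 s1 s3^-1 s2 s1^-1

Answer: no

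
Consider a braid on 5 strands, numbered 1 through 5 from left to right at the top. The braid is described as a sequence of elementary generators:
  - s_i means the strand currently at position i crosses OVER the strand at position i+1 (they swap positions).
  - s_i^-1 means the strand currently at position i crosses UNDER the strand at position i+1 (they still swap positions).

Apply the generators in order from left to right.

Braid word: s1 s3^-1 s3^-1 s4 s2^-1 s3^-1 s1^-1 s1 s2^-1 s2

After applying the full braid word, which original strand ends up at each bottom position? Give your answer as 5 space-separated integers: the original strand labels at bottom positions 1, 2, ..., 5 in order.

Answer: 2 3 5 1 4

Derivation:
Gen 1 (s1): strand 1 crosses over strand 2. Perm now: [2 1 3 4 5]
Gen 2 (s3^-1): strand 3 crosses under strand 4. Perm now: [2 1 4 3 5]
Gen 3 (s3^-1): strand 4 crosses under strand 3. Perm now: [2 1 3 4 5]
Gen 4 (s4): strand 4 crosses over strand 5. Perm now: [2 1 3 5 4]
Gen 5 (s2^-1): strand 1 crosses under strand 3. Perm now: [2 3 1 5 4]
Gen 6 (s3^-1): strand 1 crosses under strand 5. Perm now: [2 3 5 1 4]
Gen 7 (s1^-1): strand 2 crosses under strand 3. Perm now: [3 2 5 1 4]
Gen 8 (s1): strand 3 crosses over strand 2. Perm now: [2 3 5 1 4]
Gen 9 (s2^-1): strand 3 crosses under strand 5. Perm now: [2 5 3 1 4]
Gen 10 (s2): strand 5 crosses over strand 3. Perm now: [2 3 5 1 4]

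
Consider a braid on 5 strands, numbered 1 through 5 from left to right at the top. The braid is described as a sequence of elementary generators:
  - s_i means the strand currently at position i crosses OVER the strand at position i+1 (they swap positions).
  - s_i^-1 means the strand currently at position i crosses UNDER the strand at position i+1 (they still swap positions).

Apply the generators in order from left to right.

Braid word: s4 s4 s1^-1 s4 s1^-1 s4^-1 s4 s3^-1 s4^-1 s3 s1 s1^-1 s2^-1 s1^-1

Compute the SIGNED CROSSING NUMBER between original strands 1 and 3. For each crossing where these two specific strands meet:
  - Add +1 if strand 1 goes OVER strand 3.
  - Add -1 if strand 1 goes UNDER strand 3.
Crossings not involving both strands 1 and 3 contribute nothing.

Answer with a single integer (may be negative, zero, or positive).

Answer: 0

Derivation:
Gen 1: crossing 4x5. Both 1&3? no. Sum: 0
Gen 2: crossing 5x4. Both 1&3? no. Sum: 0
Gen 3: crossing 1x2. Both 1&3? no. Sum: 0
Gen 4: crossing 4x5. Both 1&3? no. Sum: 0
Gen 5: crossing 2x1. Both 1&3? no. Sum: 0
Gen 6: crossing 5x4. Both 1&3? no. Sum: 0
Gen 7: crossing 4x5. Both 1&3? no. Sum: 0
Gen 8: crossing 3x5. Both 1&3? no. Sum: 0
Gen 9: crossing 3x4. Both 1&3? no. Sum: 0
Gen 10: crossing 5x4. Both 1&3? no. Sum: 0
Gen 11: crossing 1x2. Both 1&3? no. Sum: 0
Gen 12: crossing 2x1. Both 1&3? no. Sum: 0
Gen 13: crossing 2x4. Both 1&3? no. Sum: 0
Gen 14: crossing 1x4. Both 1&3? no. Sum: 0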